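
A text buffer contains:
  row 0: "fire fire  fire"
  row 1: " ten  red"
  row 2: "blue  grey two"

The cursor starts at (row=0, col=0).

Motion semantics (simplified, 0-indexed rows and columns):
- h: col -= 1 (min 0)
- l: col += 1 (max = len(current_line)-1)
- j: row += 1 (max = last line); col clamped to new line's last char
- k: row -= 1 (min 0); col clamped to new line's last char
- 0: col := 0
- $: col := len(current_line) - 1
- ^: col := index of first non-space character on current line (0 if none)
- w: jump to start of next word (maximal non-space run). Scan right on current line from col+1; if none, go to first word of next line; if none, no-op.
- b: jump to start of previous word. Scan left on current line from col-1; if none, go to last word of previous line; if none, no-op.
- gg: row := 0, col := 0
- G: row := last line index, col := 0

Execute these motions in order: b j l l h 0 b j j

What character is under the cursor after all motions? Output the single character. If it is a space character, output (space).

After 1 (b): row=0 col=0 char='f'
After 2 (j): row=1 col=0 char='_'
After 3 (l): row=1 col=1 char='t'
After 4 (l): row=1 col=2 char='e'
After 5 (h): row=1 col=1 char='t'
After 6 (0): row=1 col=0 char='_'
After 7 (b): row=0 col=11 char='f'
After 8 (j): row=1 col=8 char='d'
After 9 (j): row=2 col=8 char='e'

Answer: e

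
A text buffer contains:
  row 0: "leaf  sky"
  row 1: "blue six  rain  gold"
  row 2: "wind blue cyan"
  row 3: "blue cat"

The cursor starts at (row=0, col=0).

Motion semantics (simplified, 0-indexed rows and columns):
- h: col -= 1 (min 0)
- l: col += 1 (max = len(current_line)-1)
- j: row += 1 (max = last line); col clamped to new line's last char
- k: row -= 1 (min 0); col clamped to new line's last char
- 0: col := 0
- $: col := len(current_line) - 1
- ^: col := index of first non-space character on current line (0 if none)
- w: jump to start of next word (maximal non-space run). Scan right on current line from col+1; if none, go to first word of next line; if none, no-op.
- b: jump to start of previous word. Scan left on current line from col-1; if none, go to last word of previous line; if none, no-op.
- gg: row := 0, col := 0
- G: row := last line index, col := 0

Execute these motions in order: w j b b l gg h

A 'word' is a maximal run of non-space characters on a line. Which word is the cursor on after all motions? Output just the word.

Answer: leaf

Derivation:
After 1 (w): row=0 col=6 char='s'
After 2 (j): row=1 col=6 char='i'
After 3 (b): row=1 col=5 char='s'
After 4 (b): row=1 col=0 char='b'
After 5 (l): row=1 col=1 char='l'
After 6 (gg): row=0 col=0 char='l'
After 7 (h): row=0 col=0 char='l'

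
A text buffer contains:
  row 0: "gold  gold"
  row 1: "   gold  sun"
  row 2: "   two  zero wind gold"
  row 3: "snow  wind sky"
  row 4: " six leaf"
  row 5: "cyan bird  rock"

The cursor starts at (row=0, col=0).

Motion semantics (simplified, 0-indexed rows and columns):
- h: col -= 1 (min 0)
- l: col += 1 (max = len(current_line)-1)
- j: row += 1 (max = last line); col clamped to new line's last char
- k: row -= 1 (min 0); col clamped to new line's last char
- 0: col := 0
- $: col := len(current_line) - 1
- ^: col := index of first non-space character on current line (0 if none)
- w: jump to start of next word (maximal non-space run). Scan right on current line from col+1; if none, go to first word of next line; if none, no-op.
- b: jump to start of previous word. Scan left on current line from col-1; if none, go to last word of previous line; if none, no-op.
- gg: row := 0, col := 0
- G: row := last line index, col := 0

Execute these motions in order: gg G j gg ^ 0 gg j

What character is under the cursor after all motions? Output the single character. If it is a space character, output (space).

Answer: (space)

Derivation:
After 1 (gg): row=0 col=0 char='g'
After 2 (G): row=5 col=0 char='c'
After 3 (j): row=5 col=0 char='c'
After 4 (gg): row=0 col=0 char='g'
After 5 (^): row=0 col=0 char='g'
After 6 (0): row=0 col=0 char='g'
After 7 (gg): row=0 col=0 char='g'
After 8 (j): row=1 col=0 char='_'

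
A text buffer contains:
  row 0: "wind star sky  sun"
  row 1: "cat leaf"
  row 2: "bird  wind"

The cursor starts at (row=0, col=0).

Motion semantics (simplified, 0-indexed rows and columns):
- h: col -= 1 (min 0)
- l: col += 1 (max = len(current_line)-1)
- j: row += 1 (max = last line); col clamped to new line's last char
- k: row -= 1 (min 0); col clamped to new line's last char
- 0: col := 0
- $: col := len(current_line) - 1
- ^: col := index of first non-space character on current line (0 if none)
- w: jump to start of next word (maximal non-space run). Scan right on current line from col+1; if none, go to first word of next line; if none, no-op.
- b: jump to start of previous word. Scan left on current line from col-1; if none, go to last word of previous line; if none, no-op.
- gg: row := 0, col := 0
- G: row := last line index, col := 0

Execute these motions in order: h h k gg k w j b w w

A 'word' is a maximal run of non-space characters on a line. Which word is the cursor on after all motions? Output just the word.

After 1 (h): row=0 col=0 char='w'
After 2 (h): row=0 col=0 char='w'
After 3 (k): row=0 col=0 char='w'
After 4 (gg): row=0 col=0 char='w'
After 5 (k): row=0 col=0 char='w'
After 6 (w): row=0 col=5 char='s'
After 7 (j): row=1 col=5 char='e'
After 8 (b): row=1 col=4 char='l'
After 9 (w): row=2 col=0 char='b'
After 10 (w): row=2 col=6 char='w'

Answer: wind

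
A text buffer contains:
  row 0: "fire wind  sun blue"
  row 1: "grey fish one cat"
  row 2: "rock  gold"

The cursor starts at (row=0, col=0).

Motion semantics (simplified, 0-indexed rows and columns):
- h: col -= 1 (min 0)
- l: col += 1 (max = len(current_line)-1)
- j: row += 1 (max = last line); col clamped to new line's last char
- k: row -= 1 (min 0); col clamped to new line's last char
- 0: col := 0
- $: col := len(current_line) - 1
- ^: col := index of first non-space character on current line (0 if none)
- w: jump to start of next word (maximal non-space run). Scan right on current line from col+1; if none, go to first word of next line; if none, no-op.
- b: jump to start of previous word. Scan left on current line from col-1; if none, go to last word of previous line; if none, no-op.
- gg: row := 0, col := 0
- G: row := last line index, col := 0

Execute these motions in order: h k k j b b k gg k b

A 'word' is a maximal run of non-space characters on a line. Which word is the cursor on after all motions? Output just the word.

Answer: fire

Derivation:
After 1 (h): row=0 col=0 char='f'
After 2 (k): row=0 col=0 char='f'
After 3 (k): row=0 col=0 char='f'
After 4 (j): row=1 col=0 char='g'
After 5 (b): row=0 col=15 char='b'
After 6 (b): row=0 col=11 char='s'
After 7 (k): row=0 col=11 char='s'
After 8 (gg): row=0 col=0 char='f'
After 9 (k): row=0 col=0 char='f'
After 10 (b): row=0 col=0 char='f'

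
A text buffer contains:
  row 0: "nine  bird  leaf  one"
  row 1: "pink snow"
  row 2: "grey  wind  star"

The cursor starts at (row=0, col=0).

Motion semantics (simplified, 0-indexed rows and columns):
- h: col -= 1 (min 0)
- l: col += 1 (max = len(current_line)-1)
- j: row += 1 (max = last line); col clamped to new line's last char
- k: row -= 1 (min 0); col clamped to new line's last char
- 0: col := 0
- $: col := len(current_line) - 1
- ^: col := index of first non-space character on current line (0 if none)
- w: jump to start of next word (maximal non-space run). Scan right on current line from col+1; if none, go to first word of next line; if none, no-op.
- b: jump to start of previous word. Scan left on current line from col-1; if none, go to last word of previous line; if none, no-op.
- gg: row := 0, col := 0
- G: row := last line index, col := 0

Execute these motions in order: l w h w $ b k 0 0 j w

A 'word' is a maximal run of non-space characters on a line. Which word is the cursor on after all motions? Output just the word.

After 1 (l): row=0 col=1 char='i'
After 2 (w): row=0 col=6 char='b'
After 3 (h): row=0 col=5 char='_'
After 4 (w): row=0 col=6 char='b'
After 5 ($): row=0 col=20 char='e'
After 6 (b): row=0 col=18 char='o'
After 7 (k): row=0 col=18 char='o'
After 8 (0): row=0 col=0 char='n'
After 9 (0): row=0 col=0 char='n'
After 10 (j): row=1 col=0 char='p'
After 11 (w): row=1 col=5 char='s'

Answer: snow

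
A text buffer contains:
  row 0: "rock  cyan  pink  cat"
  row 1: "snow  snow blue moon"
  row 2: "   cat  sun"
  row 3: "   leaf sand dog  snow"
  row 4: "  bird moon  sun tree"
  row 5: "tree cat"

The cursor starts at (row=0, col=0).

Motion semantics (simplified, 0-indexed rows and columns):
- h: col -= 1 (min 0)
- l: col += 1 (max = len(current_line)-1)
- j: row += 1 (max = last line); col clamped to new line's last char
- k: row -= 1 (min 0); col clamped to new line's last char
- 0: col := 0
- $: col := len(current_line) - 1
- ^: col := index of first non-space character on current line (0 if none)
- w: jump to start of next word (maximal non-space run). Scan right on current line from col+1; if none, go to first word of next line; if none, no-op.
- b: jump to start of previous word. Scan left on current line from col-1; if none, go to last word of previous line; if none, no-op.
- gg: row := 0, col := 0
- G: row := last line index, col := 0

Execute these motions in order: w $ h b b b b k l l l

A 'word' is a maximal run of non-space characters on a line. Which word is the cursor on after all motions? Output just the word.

After 1 (w): row=0 col=6 char='c'
After 2 ($): row=0 col=20 char='t'
After 3 (h): row=0 col=19 char='a'
After 4 (b): row=0 col=18 char='c'
After 5 (b): row=0 col=12 char='p'
After 6 (b): row=0 col=6 char='c'
After 7 (b): row=0 col=0 char='r'
After 8 (k): row=0 col=0 char='r'
After 9 (l): row=0 col=1 char='o'
After 10 (l): row=0 col=2 char='c'
After 11 (l): row=0 col=3 char='k'

Answer: rock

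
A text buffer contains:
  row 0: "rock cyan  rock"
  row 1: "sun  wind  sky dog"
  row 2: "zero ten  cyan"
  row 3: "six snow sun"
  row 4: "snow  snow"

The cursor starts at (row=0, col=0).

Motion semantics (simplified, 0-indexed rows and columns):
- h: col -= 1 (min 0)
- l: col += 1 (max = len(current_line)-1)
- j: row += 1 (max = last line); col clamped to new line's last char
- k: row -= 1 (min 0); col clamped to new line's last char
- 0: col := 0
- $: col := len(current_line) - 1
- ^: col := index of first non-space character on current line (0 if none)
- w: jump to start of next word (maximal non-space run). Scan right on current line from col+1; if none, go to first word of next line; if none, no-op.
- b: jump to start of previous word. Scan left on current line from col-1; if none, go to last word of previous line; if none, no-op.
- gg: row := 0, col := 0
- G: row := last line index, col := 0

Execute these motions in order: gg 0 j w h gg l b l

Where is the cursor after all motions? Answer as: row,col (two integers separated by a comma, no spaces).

Answer: 0,1

Derivation:
After 1 (gg): row=0 col=0 char='r'
After 2 (0): row=0 col=0 char='r'
After 3 (j): row=1 col=0 char='s'
After 4 (w): row=1 col=5 char='w'
After 5 (h): row=1 col=4 char='_'
After 6 (gg): row=0 col=0 char='r'
After 7 (l): row=0 col=1 char='o'
After 8 (b): row=0 col=0 char='r'
After 9 (l): row=0 col=1 char='o'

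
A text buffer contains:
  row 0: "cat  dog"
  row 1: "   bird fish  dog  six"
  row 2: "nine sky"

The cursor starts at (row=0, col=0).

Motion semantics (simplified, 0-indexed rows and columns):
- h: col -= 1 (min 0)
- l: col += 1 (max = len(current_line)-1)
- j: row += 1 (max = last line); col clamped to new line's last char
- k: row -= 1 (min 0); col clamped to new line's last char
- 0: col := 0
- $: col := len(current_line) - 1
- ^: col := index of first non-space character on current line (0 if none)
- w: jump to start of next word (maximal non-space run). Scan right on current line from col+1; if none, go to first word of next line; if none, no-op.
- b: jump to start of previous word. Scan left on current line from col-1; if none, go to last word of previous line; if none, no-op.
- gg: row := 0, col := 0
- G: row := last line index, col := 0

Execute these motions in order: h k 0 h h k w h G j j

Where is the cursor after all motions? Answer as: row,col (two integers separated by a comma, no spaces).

Answer: 2,0

Derivation:
After 1 (h): row=0 col=0 char='c'
After 2 (k): row=0 col=0 char='c'
After 3 (0): row=0 col=0 char='c'
After 4 (h): row=0 col=0 char='c'
After 5 (h): row=0 col=0 char='c'
After 6 (k): row=0 col=0 char='c'
After 7 (w): row=0 col=5 char='d'
After 8 (h): row=0 col=4 char='_'
After 9 (G): row=2 col=0 char='n'
After 10 (j): row=2 col=0 char='n'
After 11 (j): row=2 col=0 char='n'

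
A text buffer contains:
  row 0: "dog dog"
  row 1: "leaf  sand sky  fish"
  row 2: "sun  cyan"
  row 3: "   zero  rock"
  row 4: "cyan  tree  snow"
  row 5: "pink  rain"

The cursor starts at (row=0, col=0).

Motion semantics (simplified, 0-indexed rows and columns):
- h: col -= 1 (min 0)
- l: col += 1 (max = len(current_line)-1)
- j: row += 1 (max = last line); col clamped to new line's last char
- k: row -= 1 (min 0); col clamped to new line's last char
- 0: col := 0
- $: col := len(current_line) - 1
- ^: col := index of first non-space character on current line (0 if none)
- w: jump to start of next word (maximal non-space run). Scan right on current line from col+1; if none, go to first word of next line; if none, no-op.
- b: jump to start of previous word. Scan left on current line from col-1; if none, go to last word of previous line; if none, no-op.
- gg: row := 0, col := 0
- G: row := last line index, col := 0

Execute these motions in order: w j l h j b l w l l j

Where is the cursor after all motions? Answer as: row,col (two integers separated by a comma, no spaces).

After 1 (w): row=0 col=4 char='d'
After 2 (j): row=1 col=4 char='_'
After 3 (l): row=1 col=5 char='_'
After 4 (h): row=1 col=4 char='_'
After 5 (j): row=2 col=4 char='_'
After 6 (b): row=2 col=0 char='s'
After 7 (l): row=2 col=1 char='u'
After 8 (w): row=2 col=5 char='c'
After 9 (l): row=2 col=6 char='y'
After 10 (l): row=2 col=7 char='a'
After 11 (j): row=3 col=7 char='_'

Answer: 3,7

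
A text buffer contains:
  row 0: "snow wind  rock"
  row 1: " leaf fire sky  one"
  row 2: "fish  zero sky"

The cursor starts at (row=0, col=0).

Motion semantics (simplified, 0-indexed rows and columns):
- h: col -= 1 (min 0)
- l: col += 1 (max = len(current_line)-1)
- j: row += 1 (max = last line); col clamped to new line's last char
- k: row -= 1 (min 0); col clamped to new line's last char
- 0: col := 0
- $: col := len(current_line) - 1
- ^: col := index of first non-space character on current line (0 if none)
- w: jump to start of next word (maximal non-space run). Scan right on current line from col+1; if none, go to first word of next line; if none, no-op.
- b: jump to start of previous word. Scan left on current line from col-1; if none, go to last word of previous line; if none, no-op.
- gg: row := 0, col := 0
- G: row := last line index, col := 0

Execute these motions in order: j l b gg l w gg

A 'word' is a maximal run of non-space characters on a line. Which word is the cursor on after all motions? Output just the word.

Answer: snow

Derivation:
After 1 (j): row=1 col=0 char='_'
After 2 (l): row=1 col=1 char='l'
After 3 (b): row=0 col=11 char='r'
After 4 (gg): row=0 col=0 char='s'
After 5 (l): row=0 col=1 char='n'
After 6 (w): row=0 col=5 char='w'
After 7 (gg): row=0 col=0 char='s'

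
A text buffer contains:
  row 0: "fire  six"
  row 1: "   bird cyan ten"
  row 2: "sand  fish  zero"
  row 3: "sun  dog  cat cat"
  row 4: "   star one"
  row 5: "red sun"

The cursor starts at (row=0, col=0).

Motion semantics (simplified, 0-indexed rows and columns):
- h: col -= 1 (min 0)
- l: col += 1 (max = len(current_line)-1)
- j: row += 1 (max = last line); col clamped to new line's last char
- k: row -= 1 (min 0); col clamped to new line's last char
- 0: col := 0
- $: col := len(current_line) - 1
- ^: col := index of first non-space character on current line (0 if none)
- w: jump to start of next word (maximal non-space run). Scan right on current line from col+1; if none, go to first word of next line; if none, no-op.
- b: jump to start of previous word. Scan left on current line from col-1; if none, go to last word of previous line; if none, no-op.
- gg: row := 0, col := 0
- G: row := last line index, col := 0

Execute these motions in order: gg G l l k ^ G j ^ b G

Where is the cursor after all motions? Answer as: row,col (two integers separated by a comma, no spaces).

Answer: 5,0

Derivation:
After 1 (gg): row=0 col=0 char='f'
After 2 (G): row=5 col=0 char='r'
After 3 (l): row=5 col=1 char='e'
After 4 (l): row=5 col=2 char='d'
After 5 (k): row=4 col=2 char='_'
After 6 (^): row=4 col=3 char='s'
After 7 (G): row=5 col=0 char='r'
After 8 (j): row=5 col=0 char='r'
After 9 (^): row=5 col=0 char='r'
After 10 (b): row=4 col=8 char='o'
After 11 (G): row=5 col=0 char='r'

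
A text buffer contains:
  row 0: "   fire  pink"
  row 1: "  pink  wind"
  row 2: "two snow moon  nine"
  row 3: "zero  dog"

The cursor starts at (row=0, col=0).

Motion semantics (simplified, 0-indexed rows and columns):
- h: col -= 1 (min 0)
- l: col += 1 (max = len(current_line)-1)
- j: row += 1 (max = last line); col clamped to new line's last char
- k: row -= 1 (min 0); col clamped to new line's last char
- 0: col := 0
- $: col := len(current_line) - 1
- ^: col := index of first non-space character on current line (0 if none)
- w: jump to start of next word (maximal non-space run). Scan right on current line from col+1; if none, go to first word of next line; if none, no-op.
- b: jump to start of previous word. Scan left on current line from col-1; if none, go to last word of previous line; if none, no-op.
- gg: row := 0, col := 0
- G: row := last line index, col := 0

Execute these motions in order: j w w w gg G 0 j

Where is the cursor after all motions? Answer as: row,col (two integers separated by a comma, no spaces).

After 1 (j): row=1 col=0 char='_'
After 2 (w): row=1 col=2 char='p'
After 3 (w): row=1 col=8 char='w'
After 4 (w): row=2 col=0 char='t'
After 5 (gg): row=0 col=0 char='_'
After 6 (G): row=3 col=0 char='z'
After 7 (0): row=3 col=0 char='z'
After 8 (j): row=3 col=0 char='z'

Answer: 3,0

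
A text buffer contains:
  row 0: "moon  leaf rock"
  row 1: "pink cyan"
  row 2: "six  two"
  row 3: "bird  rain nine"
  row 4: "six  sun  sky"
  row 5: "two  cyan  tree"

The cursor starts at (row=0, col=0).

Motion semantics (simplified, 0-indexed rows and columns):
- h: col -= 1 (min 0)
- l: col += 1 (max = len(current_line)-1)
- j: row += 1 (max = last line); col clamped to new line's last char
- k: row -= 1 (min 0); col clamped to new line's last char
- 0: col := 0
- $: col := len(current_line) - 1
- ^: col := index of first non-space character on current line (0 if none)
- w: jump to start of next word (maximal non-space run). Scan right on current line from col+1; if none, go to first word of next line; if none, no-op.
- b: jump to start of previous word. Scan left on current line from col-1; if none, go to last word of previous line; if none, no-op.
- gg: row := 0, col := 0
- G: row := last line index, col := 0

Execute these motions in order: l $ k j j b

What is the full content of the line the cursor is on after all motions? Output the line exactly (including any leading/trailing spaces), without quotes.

After 1 (l): row=0 col=1 char='o'
After 2 ($): row=0 col=14 char='k'
After 3 (k): row=0 col=14 char='k'
After 4 (j): row=1 col=8 char='n'
After 5 (j): row=2 col=7 char='o'
After 6 (b): row=2 col=5 char='t'

Answer: six  two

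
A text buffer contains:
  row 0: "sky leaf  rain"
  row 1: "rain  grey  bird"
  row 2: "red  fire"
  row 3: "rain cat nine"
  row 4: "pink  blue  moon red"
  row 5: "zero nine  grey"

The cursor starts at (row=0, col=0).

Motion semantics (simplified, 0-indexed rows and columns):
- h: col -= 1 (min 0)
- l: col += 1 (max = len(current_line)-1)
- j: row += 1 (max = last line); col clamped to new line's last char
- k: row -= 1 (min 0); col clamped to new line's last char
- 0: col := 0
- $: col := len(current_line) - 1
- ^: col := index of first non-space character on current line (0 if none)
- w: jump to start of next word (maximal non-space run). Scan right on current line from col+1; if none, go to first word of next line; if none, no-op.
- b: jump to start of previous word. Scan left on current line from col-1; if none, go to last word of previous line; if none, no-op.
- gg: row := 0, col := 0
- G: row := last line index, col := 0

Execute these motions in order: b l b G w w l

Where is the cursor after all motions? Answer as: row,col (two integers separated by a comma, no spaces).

Answer: 5,12

Derivation:
After 1 (b): row=0 col=0 char='s'
After 2 (l): row=0 col=1 char='k'
After 3 (b): row=0 col=0 char='s'
After 4 (G): row=5 col=0 char='z'
After 5 (w): row=5 col=5 char='n'
After 6 (w): row=5 col=11 char='g'
After 7 (l): row=5 col=12 char='r'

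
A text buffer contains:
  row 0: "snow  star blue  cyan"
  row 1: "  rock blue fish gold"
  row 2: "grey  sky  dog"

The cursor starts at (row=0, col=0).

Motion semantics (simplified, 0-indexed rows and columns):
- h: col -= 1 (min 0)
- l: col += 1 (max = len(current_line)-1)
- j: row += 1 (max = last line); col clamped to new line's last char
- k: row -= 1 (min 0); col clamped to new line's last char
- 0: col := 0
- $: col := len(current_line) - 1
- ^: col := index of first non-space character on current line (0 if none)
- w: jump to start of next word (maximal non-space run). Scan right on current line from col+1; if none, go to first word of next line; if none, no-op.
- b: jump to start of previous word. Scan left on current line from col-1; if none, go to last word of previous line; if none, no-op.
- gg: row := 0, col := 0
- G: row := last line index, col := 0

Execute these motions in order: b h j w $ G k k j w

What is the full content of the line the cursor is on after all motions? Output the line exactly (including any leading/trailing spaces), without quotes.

Answer:   rock blue fish gold

Derivation:
After 1 (b): row=0 col=0 char='s'
After 2 (h): row=0 col=0 char='s'
After 3 (j): row=1 col=0 char='_'
After 4 (w): row=1 col=2 char='r'
After 5 ($): row=1 col=20 char='d'
After 6 (G): row=2 col=0 char='g'
After 7 (k): row=1 col=0 char='_'
After 8 (k): row=0 col=0 char='s'
After 9 (j): row=1 col=0 char='_'
After 10 (w): row=1 col=2 char='r'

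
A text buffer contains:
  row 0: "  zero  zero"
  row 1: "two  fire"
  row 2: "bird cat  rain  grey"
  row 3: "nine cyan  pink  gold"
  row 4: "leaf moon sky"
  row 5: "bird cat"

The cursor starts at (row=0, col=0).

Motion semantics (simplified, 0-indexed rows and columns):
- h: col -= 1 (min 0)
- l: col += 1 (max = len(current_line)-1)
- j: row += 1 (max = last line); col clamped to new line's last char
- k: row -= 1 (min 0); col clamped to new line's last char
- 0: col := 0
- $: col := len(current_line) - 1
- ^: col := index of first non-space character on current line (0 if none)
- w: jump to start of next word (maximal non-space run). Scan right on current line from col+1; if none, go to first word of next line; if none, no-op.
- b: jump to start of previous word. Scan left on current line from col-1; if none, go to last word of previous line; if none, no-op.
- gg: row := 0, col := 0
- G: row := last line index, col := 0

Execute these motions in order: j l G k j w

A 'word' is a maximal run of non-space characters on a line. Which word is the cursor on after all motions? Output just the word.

Answer: cat

Derivation:
After 1 (j): row=1 col=0 char='t'
After 2 (l): row=1 col=1 char='w'
After 3 (G): row=5 col=0 char='b'
After 4 (k): row=4 col=0 char='l'
After 5 (j): row=5 col=0 char='b'
After 6 (w): row=5 col=5 char='c'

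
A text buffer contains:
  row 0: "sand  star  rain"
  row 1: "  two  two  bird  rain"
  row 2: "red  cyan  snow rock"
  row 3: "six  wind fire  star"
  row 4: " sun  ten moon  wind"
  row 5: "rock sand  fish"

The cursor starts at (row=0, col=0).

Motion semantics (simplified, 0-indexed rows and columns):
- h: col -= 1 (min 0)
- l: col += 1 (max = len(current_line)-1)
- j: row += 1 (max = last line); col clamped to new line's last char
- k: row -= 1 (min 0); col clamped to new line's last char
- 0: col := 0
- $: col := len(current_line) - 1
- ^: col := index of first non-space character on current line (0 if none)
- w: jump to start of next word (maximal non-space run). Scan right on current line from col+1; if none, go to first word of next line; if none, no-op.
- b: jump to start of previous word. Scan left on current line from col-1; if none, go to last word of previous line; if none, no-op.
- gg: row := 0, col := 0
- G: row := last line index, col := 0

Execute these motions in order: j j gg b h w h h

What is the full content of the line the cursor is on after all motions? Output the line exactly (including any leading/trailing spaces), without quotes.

After 1 (j): row=1 col=0 char='_'
After 2 (j): row=2 col=0 char='r'
After 3 (gg): row=0 col=0 char='s'
After 4 (b): row=0 col=0 char='s'
After 5 (h): row=0 col=0 char='s'
After 6 (w): row=0 col=6 char='s'
After 7 (h): row=0 col=5 char='_'
After 8 (h): row=0 col=4 char='_'

Answer: sand  star  rain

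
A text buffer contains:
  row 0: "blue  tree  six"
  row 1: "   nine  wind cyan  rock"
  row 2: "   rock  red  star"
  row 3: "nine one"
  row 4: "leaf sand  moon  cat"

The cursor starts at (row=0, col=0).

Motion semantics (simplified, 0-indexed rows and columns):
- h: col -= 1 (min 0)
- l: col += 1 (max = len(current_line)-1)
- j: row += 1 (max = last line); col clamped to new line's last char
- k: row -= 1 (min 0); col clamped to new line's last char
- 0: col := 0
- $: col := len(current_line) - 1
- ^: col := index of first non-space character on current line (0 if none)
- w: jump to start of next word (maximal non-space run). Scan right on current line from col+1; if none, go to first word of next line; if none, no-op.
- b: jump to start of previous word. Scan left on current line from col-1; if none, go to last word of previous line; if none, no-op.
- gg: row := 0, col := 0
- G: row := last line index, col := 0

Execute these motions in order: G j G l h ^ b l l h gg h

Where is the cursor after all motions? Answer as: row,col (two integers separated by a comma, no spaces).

After 1 (G): row=4 col=0 char='l'
After 2 (j): row=4 col=0 char='l'
After 3 (G): row=4 col=0 char='l'
After 4 (l): row=4 col=1 char='e'
After 5 (h): row=4 col=0 char='l'
After 6 (^): row=4 col=0 char='l'
After 7 (b): row=3 col=5 char='o'
After 8 (l): row=3 col=6 char='n'
After 9 (l): row=3 col=7 char='e'
After 10 (h): row=3 col=6 char='n'
After 11 (gg): row=0 col=0 char='b'
After 12 (h): row=0 col=0 char='b'

Answer: 0,0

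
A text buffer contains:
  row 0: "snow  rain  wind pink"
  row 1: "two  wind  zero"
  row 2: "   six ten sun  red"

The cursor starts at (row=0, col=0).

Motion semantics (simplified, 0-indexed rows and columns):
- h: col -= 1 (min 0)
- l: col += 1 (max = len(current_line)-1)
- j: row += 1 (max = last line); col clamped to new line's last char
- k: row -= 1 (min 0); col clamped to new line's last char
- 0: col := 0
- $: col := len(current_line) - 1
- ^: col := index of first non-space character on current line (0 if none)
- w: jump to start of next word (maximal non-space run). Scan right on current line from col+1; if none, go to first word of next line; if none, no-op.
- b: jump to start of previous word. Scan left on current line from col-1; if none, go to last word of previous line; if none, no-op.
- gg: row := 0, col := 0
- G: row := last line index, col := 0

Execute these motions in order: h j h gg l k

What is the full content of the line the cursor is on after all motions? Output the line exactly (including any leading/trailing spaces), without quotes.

After 1 (h): row=0 col=0 char='s'
After 2 (j): row=1 col=0 char='t'
After 3 (h): row=1 col=0 char='t'
After 4 (gg): row=0 col=0 char='s'
After 5 (l): row=0 col=1 char='n'
After 6 (k): row=0 col=1 char='n'

Answer: snow  rain  wind pink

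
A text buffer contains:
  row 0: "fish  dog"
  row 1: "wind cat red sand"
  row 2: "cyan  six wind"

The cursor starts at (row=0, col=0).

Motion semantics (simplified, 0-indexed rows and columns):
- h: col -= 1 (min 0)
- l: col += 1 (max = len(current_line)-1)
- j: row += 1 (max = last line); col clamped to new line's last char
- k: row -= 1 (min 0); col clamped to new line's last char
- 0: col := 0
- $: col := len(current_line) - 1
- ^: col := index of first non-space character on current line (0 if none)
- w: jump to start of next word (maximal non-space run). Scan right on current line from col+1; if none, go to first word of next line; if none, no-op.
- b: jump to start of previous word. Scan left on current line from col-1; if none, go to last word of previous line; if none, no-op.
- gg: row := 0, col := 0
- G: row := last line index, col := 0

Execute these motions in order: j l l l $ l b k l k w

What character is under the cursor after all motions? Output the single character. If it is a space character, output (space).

After 1 (j): row=1 col=0 char='w'
After 2 (l): row=1 col=1 char='i'
After 3 (l): row=1 col=2 char='n'
After 4 (l): row=1 col=3 char='d'
After 5 ($): row=1 col=16 char='d'
After 6 (l): row=1 col=16 char='d'
After 7 (b): row=1 col=13 char='s'
After 8 (k): row=0 col=8 char='g'
After 9 (l): row=0 col=8 char='g'
After 10 (k): row=0 col=8 char='g'
After 11 (w): row=1 col=0 char='w'

Answer: w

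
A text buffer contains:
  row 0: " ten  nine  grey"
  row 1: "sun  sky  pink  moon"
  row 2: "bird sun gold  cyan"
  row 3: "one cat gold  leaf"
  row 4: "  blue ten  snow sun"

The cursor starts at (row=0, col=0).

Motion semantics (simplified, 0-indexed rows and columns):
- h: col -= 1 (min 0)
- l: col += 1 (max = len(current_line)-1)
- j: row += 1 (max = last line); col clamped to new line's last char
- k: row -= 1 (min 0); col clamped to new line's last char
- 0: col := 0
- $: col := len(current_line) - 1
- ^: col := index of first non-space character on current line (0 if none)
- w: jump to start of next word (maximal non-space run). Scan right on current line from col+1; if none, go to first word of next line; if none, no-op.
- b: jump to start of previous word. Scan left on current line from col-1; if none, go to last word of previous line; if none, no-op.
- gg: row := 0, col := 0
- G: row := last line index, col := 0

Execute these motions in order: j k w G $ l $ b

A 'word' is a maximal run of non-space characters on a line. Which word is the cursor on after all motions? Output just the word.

Answer: sun

Derivation:
After 1 (j): row=1 col=0 char='s'
After 2 (k): row=0 col=0 char='_'
After 3 (w): row=0 col=1 char='t'
After 4 (G): row=4 col=0 char='_'
After 5 ($): row=4 col=19 char='n'
After 6 (l): row=4 col=19 char='n'
After 7 ($): row=4 col=19 char='n'
After 8 (b): row=4 col=17 char='s'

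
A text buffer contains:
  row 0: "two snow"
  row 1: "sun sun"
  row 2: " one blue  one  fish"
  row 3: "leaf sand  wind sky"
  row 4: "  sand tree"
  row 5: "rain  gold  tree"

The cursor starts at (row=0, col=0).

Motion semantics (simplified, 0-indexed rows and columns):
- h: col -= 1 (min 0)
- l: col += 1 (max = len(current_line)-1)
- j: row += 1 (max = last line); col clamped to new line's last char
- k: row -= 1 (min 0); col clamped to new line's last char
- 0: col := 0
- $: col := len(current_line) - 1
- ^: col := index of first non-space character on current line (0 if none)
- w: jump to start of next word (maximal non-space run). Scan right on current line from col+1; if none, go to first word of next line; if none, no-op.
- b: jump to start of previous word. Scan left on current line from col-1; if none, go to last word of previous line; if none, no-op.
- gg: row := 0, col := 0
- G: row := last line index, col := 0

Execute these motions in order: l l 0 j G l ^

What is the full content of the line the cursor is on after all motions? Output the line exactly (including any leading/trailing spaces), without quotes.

After 1 (l): row=0 col=1 char='w'
After 2 (l): row=0 col=2 char='o'
After 3 (0): row=0 col=0 char='t'
After 4 (j): row=1 col=0 char='s'
After 5 (G): row=5 col=0 char='r'
After 6 (l): row=5 col=1 char='a'
After 7 (^): row=5 col=0 char='r'

Answer: rain  gold  tree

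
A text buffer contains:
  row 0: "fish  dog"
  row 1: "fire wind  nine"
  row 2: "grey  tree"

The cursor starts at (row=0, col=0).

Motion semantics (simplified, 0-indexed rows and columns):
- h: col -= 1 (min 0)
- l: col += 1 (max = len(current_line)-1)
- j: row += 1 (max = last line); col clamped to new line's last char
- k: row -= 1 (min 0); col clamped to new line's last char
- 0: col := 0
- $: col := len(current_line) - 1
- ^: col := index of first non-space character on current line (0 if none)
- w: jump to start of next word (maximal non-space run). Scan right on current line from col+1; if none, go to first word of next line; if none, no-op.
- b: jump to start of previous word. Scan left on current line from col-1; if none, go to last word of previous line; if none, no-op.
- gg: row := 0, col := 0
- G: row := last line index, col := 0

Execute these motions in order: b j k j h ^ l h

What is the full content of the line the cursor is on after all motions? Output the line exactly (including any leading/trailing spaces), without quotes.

After 1 (b): row=0 col=0 char='f'
After 2 (j): row=1 col=0 char='f'
After 3 (k): row=0 col=0 char='f'
After 4 (j): row=1 col=0 char='f'
After 5 (h): row=1 col=0 char='f'
After 6 (^): row=1 col=0 char='f'
After 7 (l): row=1 col=1 char='i'
After 8 (h): row=1 col=0 char='f'

Answer: fire wind  nine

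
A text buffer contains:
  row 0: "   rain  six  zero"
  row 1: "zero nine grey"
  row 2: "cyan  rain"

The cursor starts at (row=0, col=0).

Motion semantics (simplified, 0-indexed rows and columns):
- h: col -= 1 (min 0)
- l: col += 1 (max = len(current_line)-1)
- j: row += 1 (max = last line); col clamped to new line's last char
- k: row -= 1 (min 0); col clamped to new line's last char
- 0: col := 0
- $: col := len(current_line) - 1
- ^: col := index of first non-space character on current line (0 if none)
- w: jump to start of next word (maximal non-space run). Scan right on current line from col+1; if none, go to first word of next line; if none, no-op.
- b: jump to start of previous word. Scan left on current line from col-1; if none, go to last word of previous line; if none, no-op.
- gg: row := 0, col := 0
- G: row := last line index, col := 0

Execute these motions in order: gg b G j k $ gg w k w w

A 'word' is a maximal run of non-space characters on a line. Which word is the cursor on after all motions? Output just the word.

Answer: zero

Derivation:
After 1 (gg): row=0 col=0 char='_'
After 2 (b): row=0 col=0 char='_'
After 3 (G): row=2 col=0 char='c'
After 4 (j): row=2 col=0 char='c'
After 5 (k): row=1 col=0 char='z'
After 6 ($): row=1 col=13 char='y'
After 7 (gg): row=0 col=0 char='_'
After 8 (w): row=0 col=3 char='r'
After 9 (k): row=0 col=3 char='r'
After 10 (w): row=0 col=9 char='s'
After 11 (w): row=0 col=14 char='z'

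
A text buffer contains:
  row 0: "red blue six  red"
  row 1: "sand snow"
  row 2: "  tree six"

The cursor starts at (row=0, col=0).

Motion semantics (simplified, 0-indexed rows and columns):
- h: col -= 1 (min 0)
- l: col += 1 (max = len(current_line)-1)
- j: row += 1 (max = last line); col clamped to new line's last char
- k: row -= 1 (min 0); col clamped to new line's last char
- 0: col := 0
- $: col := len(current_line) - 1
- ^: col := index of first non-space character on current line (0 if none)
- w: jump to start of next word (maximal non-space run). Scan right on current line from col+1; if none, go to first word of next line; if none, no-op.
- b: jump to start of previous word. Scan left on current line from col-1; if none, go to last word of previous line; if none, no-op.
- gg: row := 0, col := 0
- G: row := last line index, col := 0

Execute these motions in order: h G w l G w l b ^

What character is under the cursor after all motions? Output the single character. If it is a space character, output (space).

Answer: t

Derivation:
After 1 (h): row=0 col=0 char='r'
After 2 (G): row=2 col=0 char='_'
After 3 (w): row=2 col=2 char='t'
After 4 (l): row=2 col=3 char='r'
After 5 (G): row=2 col=0 char='_'
After 6 (w): row=2 col=2 char='t'
After 7 (l): row=2 col=3 char='r'
After 8 (b): row=2 col=2 char='t'
After 9 (^): row=2 col=2 char='t'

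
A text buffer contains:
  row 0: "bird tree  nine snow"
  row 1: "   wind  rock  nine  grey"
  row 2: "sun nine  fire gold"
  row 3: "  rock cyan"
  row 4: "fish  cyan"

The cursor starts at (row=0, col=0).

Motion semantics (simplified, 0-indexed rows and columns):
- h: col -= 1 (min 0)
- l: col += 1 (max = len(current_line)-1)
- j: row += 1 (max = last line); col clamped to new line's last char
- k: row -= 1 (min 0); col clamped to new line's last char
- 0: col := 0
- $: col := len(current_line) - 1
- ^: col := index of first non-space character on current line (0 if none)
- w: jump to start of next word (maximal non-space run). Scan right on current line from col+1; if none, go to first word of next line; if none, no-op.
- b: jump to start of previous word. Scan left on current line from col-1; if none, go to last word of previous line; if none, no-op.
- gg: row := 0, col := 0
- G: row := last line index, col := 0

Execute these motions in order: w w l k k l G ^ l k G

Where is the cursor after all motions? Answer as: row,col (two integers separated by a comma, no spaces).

Answer: 4,0

Derivation:
After 1 (w): row=0 col=5 char='t'
After 2 (w): row=0 col=11 char='n'
After 3 (l): row=0 col=12 char='i'
After 4 (k): row=0 col=12 char='i'
After 5 (k): row=0 col=12 char='i'
After 6 (l): row=0 col=13 char='n'
After 7 (G): row=4 col=0 char='f'
After 8 (^): row=4 col=0 char='f'
After 9 (l): row=4 col=1 char='i'
After 10 (k): row=3 col=1 char='_'
After 11 (G): row=4 col=0 char='f'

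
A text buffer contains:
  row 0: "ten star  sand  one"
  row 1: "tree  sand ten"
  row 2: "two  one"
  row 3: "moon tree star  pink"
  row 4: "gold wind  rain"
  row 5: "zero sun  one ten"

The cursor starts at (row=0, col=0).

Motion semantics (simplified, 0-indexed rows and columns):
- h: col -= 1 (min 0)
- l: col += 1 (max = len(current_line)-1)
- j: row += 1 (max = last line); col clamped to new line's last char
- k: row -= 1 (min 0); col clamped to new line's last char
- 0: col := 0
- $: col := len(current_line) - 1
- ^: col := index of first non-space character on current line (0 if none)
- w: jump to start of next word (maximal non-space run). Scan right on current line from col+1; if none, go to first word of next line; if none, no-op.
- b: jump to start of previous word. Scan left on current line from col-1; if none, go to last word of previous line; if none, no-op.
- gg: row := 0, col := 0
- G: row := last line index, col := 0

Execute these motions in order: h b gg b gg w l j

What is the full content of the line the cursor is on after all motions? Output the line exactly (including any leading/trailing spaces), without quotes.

Answer: tree  sand ten

Derivation:
After 1 (h): row=0 col=0 char='t'
After 2 (b): row=0 col=0 char='t'
After 3 (gg): row=0 col=0 char='t'
After 4 (b): row=0 col=0 char='t'
After 5 (gg): row=0 col=0 char='t'
After 6 (w): row=0 col=4 char='s'
After 7 (l): row=0 col=5 char='t'
After 8 (j): row=1 col=5 char='_'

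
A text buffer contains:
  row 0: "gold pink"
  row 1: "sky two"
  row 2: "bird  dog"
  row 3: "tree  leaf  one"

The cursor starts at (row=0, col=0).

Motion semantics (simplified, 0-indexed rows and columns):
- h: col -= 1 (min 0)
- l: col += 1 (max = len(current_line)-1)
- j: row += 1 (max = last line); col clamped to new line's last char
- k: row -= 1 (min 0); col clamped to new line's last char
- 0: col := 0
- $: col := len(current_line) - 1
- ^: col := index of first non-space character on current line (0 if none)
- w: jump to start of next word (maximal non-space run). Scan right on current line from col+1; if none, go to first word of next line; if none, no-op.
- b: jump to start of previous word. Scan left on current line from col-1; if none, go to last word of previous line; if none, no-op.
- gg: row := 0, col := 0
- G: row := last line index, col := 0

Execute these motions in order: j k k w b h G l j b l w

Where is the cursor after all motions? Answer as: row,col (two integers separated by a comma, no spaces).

After 1 (j): row=1 col=0 char='s'
After 2 (k): row=0 col=0 char='g'
After 3 (k): row=0 col=0 char='g'
After 4 (w): row=0 col=5 char='p'
After 5 (b): row=0 col=0 char='g'
After 6 (h): row=0 col=0 char='g'
After 7 (G): row=3 col=0 char='t'
After 8 (l): row=3 col=1 char='r'
After 9 (j): row=3 col=1 char='r'
After 10 (b): row=3 col=0 char='t'
After 11 (l): row=3 col=1 char='r'
After 12 (w): row=3 col=6 char='l'

Answer: 3,6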